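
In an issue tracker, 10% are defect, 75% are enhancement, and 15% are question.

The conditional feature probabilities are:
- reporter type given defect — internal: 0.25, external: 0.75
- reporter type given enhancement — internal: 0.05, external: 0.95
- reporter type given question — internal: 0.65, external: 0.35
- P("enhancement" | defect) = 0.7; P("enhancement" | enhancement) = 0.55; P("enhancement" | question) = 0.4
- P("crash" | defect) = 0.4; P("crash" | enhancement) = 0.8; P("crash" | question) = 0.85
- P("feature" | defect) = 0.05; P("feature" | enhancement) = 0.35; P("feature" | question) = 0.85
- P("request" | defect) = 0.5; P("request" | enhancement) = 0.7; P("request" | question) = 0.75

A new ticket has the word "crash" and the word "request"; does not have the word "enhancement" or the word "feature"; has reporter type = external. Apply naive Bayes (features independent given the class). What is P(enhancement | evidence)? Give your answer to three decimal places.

defect: 0.1 × 0.75 × (1−0.7) × 0.4 × (1−0.05) × 0.5 = 0.004275
enhancement: 0.75 × 0.95 × (1−0.55) × 0.8 × (1−0.35) × 0.7 = 0.1167075
question: 0.15 × 0.35 × (1−0.4) × 0.85 × (1−0.85) × 0.75 = 0.0030121875
P(enhancement | x) = 0.1167075 / 0.1239946875 ≈ 0.941

0.941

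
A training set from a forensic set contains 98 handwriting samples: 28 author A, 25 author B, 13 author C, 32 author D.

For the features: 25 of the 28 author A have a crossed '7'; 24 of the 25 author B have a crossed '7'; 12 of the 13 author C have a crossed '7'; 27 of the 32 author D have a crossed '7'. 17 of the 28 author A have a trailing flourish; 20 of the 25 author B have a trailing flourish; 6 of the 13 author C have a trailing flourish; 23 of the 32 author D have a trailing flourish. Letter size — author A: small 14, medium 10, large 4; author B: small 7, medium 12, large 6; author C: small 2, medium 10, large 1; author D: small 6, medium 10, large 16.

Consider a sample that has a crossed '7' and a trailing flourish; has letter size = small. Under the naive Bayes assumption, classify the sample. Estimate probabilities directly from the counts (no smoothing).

author A

author A: (28/98) × (25/28) × (17/28) × (14/28) ≈ 0.0774417
author B: (25/98) × (24/25) × (20/25) × (7/25) ≈ 0.0548571
author C: (13/98) × (12/13) × (6/13) × (2/13) ≈ 0.0086946
author D: (32/98) × (27/32) × (23/32) × (6/32) ≈ 0.0371293
Highest score → author A.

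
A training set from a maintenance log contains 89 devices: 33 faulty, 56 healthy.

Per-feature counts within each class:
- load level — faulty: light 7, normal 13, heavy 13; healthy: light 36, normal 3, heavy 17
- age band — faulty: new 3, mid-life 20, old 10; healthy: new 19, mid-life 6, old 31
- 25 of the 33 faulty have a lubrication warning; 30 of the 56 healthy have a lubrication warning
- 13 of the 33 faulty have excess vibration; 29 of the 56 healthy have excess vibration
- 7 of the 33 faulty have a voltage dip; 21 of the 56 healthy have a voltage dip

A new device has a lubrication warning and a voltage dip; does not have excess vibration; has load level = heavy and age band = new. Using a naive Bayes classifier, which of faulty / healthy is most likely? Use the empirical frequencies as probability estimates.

faulty: (33/89) × (13/33) × (3/33) × (25/33) × (20/33) × (7/33) ≈ 0.00129326
healthy: (56/89) × (17/56) × (19/56) × (30/56) × (27/56) × (21/56) ≈ 0.00627718
Highest score → healthy.

healthy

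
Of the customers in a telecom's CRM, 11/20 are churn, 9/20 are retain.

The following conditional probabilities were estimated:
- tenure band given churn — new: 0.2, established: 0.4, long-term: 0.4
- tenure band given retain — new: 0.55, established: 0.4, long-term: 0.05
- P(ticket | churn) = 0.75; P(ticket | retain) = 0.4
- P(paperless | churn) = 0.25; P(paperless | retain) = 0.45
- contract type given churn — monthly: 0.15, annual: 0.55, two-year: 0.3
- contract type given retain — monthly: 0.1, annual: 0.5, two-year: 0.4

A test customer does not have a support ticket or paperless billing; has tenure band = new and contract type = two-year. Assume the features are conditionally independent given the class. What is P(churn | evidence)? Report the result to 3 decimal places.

churn: 0.55 × 0.2 × (1−0.75) × (1−0.25) × 0.3 = 0.0061875
retain: 0.45 × 0.55 × (1−0.4) × (1−0.45) × 0.4 = 0.03267
P(churn | x) = 0.0061875 / 0.0388575 ≈ 0.159

0.159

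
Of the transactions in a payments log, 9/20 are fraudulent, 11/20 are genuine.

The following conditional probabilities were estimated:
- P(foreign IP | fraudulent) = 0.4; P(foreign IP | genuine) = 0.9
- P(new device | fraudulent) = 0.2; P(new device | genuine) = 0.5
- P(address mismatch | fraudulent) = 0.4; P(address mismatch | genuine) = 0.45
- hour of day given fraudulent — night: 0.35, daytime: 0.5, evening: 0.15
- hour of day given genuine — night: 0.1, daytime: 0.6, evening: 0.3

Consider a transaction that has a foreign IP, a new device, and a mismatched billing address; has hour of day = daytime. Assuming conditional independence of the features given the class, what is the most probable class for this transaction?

fraudulent: 0.45 × 0.4 × 0.2 × 0.4 × 0.5 = 0.0072
genuine: 0.55 × 0.9 × 0.5 × 0.45 × 0.6 = 0.066825
Highest score → genuine.

genuine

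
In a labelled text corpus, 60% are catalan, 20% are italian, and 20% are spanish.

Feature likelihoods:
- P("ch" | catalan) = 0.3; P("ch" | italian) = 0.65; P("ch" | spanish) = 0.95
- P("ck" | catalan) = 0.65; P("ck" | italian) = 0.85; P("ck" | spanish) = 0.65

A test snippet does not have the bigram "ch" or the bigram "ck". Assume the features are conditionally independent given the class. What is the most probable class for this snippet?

catalan

catalan: 0.6 × (1−0.3) × (1−0.65) = 0.147
italian: 0.2 × (1−0.65) × (1−0.85) = 0.0105
spanish: 0.2 × (1−0.95) × (1−0.65) = 0.0035
Highest score → catalan.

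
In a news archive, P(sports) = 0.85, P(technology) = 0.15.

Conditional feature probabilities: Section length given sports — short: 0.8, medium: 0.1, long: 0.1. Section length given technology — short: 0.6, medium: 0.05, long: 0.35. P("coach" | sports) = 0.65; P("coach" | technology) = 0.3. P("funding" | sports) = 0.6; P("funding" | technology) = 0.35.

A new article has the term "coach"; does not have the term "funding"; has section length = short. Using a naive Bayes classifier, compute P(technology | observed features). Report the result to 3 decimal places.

0.090

sports: 0.85 × 0.8 × 0.65 × (1−0.6) = 0.1768
technology: 0.15 × 0.6 × 0.3 × (1−0.35) = 0.01755
P(technology | x) = 0.01755 / 0.19435 ≈ 0.090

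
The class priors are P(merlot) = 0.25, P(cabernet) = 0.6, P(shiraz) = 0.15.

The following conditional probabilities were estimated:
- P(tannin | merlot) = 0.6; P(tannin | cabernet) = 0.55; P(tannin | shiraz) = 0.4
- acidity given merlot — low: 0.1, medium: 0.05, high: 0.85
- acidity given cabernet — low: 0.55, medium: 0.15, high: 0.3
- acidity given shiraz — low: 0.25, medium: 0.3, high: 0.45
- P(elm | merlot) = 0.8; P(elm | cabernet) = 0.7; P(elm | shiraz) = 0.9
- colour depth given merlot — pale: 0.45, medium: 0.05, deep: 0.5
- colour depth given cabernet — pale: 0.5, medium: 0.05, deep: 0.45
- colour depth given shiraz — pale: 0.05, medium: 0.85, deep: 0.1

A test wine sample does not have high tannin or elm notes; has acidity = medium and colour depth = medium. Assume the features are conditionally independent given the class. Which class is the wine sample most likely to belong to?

shiraz

merlot: 0.25 × (1−0.6) × 0.05 × (1−0.8) × 0.05 = 0.00005
cabernet: 0.6 × (1−0.55) × 0.15 × (1−0.7) × 0.05 = 0.0006075
shiraz: 0.15 × (1−0.4) × 0.3 × (1−0.9) × 0.85 = 0.002295
Highest score → shiraz.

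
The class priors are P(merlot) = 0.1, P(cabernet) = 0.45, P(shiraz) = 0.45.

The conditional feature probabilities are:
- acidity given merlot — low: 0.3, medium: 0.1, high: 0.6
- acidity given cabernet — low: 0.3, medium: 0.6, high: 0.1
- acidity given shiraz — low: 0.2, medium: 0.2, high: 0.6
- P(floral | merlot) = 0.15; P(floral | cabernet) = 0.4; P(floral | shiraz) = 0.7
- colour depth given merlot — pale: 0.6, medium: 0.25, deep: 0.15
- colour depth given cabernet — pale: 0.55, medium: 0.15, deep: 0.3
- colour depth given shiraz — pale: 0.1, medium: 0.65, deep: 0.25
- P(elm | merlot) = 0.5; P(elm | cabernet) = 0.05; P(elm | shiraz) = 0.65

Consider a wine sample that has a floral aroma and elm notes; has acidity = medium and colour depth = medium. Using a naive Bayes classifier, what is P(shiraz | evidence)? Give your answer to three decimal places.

0.964

merlot: 0.1 × 0.1 × 0.15 × 0.25 × 0.5 = 0.0001875
cabernet: 0.45 × 0.6 × 0.4 × 0.15 × 0.05 = 0.00081
shiraz: 0.45 × 0.2 × 0.7 × 0.65 × 0.65 = 0.0266175
P(shiraz | x) = 0.0266175 / 0.027615 ≈ 0.964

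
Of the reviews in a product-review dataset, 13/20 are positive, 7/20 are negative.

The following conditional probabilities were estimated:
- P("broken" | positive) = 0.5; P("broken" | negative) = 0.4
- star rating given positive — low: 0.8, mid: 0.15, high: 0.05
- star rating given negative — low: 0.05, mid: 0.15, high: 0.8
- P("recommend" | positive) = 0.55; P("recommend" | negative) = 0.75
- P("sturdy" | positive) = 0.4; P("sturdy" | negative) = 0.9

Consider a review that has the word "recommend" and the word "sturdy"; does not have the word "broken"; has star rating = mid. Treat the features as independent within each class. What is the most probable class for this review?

negative

positive: 0.65 × (1−0.5) × 0.15 × 0.55 × 0.4 = 0.010725
negative: 0.35 × (1−0.4) × 0.15 × 0.75 × 0.9 = 0.0212625
Highest score → negative.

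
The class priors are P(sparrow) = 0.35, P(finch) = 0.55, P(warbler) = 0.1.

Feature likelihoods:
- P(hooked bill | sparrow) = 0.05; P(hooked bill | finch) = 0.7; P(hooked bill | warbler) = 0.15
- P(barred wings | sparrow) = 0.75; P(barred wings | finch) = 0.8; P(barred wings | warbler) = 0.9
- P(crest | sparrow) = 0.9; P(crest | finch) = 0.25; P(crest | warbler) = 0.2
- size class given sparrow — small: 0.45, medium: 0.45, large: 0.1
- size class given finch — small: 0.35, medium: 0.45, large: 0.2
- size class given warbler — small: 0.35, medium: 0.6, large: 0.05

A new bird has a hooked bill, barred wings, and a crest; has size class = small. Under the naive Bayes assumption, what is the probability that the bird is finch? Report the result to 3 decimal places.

0.811

sparrow: 0.35 × 0.05 × 0.75 × 0.9 × 0.45 = 0.005315625
finch: 0.55 × 0.7 × 0.8 × 0.25 × 0.35 = 0.02695
warbler: 0.1 × 0.15 × 0.9 × 0.2 × 0.35 = 0.000945
P(finch | x) = 0.02695 / 0.033210625 ≈ 0.811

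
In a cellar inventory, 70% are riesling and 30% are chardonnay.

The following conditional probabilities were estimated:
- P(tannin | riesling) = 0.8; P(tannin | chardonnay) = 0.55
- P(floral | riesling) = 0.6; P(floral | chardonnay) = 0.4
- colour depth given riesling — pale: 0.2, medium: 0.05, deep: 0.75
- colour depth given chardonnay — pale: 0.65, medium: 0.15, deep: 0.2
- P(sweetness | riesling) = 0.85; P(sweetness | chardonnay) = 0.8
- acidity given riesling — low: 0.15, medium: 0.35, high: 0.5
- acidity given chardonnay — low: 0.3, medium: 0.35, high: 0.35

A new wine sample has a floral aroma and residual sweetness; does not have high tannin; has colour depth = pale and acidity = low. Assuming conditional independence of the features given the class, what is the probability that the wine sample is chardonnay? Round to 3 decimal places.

riesling: 0.7 × (1−0.8) × 0.6 × 0.2 × 0.85 × 0.15 = 0.002142
chardonnay: 0.3 × (1−0.55) × 0.4 × 0.65 × 0.8 × 0.3 = 0.008424
P(chardonnay | x) = 0.008424 / 0.010566 ≈ 0.797

0.797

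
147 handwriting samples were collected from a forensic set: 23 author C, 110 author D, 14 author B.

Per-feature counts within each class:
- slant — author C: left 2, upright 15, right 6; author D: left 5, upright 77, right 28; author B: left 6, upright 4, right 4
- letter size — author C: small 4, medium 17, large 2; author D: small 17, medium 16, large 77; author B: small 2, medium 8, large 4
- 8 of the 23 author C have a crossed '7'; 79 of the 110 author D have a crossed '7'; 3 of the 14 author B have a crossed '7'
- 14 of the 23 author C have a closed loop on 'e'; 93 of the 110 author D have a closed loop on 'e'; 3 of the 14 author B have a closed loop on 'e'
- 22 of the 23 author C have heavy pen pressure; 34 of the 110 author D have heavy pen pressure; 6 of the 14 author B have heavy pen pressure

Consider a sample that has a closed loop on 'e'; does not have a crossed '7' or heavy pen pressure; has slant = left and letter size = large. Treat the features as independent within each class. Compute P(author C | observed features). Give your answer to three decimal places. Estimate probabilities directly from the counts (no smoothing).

0.004

author C: (23/147) × (2/23) × (2/23) × (15/23) × (14/23) × (1/23) ≈ 0.0000204198
author D: (110/147) × (5/110) × (77/110) × (31/110) × (93/110) × (76/110) ≈ 0.0039195
author B: (14/147) × (6/14) × (4/14) × (11/14) × (3/14) × (8/14) ≈ 0.00112198
P(author C | x) = 0.0000204198 / 0.0050618998 ≈ 0.004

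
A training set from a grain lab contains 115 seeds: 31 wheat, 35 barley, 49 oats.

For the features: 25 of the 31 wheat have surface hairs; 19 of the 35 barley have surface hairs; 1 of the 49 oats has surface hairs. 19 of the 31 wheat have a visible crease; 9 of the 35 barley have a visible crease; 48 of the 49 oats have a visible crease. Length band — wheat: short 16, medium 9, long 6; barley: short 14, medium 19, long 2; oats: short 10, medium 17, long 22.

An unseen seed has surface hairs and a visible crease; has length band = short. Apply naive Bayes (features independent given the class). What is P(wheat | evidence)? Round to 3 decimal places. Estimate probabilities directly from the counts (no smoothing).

0.786

wheat: (31/115) × (25/31) × (19/31) × (16/31) ≈ 0.0687689
barley: (35/115) × (19/35) × (9/35) × (14/35) ≈ 0.0169938
oats: (49/115) × (1/49) × (48/49) × (10/49) ≈ 0.00173841
P(wheat | x) = 0.0687689 / 0.08750111 ≈ 0.786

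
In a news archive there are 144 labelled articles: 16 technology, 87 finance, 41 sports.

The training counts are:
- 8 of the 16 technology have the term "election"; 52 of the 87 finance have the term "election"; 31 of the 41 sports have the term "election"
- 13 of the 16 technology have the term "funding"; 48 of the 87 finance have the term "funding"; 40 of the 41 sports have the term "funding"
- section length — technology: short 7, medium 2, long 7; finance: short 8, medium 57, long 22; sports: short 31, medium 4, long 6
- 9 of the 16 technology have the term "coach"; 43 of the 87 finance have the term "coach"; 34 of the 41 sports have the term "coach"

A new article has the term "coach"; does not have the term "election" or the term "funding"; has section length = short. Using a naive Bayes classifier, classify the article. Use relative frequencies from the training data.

technology: (16/144) × (8/16) × (3/16) × (7/16) × (9/16) = 0.0025634765625
finance: (87/144) × (35/87) × (39/87) × (8/87) × (43/87) ≈ 0.00495189
sports: (41/144) × (10/41) × (1/41) × (31/41) × (34/41) ≈ 0.001062
Highest score → finance.

finance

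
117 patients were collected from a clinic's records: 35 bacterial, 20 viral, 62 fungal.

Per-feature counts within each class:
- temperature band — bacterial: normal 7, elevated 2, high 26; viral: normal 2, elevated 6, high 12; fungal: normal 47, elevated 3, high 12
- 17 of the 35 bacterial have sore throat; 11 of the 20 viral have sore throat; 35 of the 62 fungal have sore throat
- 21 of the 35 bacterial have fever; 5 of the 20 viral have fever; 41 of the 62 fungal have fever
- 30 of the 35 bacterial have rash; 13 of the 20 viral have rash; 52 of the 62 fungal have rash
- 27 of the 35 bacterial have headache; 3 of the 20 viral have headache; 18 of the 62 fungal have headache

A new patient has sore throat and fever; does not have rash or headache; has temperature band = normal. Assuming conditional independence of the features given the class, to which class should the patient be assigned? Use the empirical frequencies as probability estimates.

bacterial: (35/117) × (7/35) × (17/35) × (21/35) × (5/35) × (8/35) ≈ 0.000569335
viral: (20/117) × (2/20) × (11/20) × (5/20) × (7/20) × (17/20) ≈ 0.000699252
fungal: (62/117) × (47/62) × (35/62) × (41/62) × (10/62) × (44/62) ≈ 0.0171652
Highest score → fungal.

fungal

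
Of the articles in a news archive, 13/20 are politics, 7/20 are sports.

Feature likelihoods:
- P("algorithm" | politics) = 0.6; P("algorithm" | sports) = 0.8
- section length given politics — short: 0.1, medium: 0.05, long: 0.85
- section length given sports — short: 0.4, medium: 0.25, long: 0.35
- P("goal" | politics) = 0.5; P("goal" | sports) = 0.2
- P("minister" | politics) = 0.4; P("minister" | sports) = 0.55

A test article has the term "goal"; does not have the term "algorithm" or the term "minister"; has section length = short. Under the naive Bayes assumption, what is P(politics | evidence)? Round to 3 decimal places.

0.756

politics: 0.65 × (1−0.6) × 0.1 × 0.5 × (1−0.4) = 0.0078
sports: 0.35 × (1−0.8) × 0.4 × 0.2 × (1−0.55) = 0.00252
P(politics | x) = 0.0078 / 0.01032 ≈ 0.756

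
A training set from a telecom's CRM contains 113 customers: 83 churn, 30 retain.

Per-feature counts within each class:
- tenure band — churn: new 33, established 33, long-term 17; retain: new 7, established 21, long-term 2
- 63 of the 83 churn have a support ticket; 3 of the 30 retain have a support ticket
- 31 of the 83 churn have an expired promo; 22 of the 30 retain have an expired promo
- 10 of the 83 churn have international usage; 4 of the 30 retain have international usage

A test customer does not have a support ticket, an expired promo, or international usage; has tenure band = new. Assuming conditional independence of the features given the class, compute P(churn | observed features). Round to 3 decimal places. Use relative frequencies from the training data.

0.751

churn: (83/113) × (33/83) × (20/83) × (52/83) × (73/83) ≈ 0.0387755
retain: (30/113) × (7/30) × (27/30) × (8/30) × (26/30) ≈ 0.012885
P(churn | x) = 0.0387755 / 0.0516605 ≈ 0.751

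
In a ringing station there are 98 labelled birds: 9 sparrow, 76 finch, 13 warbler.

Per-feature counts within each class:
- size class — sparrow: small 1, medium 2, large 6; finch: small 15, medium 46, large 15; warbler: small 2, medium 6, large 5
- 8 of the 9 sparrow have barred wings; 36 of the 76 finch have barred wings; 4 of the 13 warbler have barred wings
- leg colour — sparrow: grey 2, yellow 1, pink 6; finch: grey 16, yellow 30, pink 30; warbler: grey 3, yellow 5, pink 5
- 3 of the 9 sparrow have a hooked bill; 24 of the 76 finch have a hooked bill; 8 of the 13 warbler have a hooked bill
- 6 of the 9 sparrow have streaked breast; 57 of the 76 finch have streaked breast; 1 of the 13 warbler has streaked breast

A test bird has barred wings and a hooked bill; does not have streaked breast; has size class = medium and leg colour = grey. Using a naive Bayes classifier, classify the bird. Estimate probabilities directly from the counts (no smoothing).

finch

sparrow: (9/98) × (2/9) × (8/9) × (2/9) × (3/9) × (3/9) ≈ 0.000447916
finch: (76/98) × (46/76) × (36/76) × (16/76) × (24/76) × (19/76) ≈ 0.00369543
warbler: (13/98) × (6/13) × (4/13) × (3/13) × (8/13) × (12/13) ≈ 0.00246947
Highest score → finch.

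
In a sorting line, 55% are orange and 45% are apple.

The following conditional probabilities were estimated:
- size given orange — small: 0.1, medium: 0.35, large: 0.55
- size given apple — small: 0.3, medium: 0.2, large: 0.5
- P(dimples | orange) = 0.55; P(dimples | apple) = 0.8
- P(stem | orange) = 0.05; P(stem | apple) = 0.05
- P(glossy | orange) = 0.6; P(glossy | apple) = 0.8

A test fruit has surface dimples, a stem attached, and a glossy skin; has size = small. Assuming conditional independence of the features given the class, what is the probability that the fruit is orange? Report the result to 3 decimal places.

0.174

orange: 0.55 × 0.1 × 0.55 × 0.05 × 0.6 = 0.0009075
apple: 0.45 × 0.3 × 0.8 × 0.05 × 0.8 = 0.00432
P(orange | x) = 0.0009075 / 0.0052275 ≈ 0.174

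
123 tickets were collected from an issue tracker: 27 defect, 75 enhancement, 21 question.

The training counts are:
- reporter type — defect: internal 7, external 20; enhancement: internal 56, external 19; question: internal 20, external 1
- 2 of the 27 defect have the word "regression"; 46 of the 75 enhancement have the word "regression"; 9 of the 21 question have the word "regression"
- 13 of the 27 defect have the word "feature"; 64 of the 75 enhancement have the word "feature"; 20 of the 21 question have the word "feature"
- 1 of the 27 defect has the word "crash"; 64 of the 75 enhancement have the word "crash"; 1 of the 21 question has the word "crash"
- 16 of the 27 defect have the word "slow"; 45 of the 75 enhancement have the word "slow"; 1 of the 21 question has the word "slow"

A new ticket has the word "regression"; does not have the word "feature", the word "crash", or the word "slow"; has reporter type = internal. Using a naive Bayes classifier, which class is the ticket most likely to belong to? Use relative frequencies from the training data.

question

defect: (27/123) × (7/27) × (2/27) × (14/27) × (26/27) × (11/27) ≈ 0.000857555
enhancement: (75/123) × (56/75) × (46/75) × (11/75) × (11/75) × (30/75) ≈ 0.00240272
question: (21/123) × (20/21) × (9/21) × (1/21) × (20/21) × (20/21) ≈ 0.00300989
Highest score → question.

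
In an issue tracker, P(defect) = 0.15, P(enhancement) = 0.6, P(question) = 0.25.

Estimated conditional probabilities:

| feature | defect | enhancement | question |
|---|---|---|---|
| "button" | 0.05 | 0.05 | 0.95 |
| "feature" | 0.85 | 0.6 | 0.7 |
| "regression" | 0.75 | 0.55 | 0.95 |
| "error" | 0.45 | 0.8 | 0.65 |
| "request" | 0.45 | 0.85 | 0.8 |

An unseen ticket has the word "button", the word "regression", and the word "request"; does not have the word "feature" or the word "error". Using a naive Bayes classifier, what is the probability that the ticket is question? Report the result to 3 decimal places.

0.934

defect: 0.15 × 0.05 × (1−0.85) × 0.75 × (1−0.45) × 0.45 = 0.000208828125
enhancement: 0.6 × 0.05 × (1−0.6) × 0.55 × (1−0.8) × 0.85 = 0.001122
question: 0.25 × 0.95 × (1−0.7) × 0.95 × (1−0.65) × 0.8 = 0.0189525
P(question | x) = 0.0189525 / 0.020283328125 ≈ 0.934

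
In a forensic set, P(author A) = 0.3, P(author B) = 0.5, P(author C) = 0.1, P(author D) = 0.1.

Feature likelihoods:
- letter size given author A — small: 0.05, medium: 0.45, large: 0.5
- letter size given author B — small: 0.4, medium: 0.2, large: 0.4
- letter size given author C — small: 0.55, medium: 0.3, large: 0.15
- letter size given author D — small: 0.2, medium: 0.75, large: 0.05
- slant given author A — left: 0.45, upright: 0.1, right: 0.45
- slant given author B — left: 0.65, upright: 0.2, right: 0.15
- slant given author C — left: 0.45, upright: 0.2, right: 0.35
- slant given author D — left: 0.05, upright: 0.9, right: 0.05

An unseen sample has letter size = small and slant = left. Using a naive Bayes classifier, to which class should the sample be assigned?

author B

author A: 0.3 × 0.05 × 0.45 = 0.00675
author B: 0.5 × 0.4 × 0.65 = 0.13
author C: 0.1 × 0.55 × 0.45 = 0.02475
author D: 0.1 × 0.2 × 0.05 = 0.001
Highest score → author B.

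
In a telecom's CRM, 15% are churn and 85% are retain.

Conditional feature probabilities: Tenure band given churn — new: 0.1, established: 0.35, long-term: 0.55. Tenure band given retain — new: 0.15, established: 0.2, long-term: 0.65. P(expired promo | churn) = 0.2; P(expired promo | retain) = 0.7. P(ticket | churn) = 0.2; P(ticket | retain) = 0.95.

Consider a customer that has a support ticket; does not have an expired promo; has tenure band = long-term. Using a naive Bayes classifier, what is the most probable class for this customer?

retain

churn: 0.15 × 0.55 × (1−0.2) × 0.2 = 0.0132
retain: 0.85 × 0.65 × (1−0.7) × 0.95 = 0.1574625
Highest score → retain.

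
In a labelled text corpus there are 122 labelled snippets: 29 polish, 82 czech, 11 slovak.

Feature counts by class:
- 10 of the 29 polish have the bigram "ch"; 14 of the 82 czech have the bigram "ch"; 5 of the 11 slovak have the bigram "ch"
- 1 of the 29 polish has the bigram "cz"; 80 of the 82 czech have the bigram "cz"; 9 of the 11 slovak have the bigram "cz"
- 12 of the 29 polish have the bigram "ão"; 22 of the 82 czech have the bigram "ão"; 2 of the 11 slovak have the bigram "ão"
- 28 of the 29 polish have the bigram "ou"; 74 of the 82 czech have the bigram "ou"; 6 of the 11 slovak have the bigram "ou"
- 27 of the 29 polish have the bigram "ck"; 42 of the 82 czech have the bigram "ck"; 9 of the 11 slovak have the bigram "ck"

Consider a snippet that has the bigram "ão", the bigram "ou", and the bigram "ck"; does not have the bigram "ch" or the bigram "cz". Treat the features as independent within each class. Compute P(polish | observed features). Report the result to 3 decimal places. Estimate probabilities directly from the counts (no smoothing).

0.959

polish: (29/122) × (19/29) × (28/29) × (12/29) × (28/29) × (27/29) ≈ 0.0559323
czech: (82/122) × (68/82) × (2/82) × (22/82) × (74/82) × (42/82) ≈ 0.00168588
slovak: (11/122) × (6/11) × (2/11) × (2/11) × (6/11) × (9/11) ≈ 0.000725562
P(polish | x) = 0.0559323 / 0.058343742 ≈ 0.959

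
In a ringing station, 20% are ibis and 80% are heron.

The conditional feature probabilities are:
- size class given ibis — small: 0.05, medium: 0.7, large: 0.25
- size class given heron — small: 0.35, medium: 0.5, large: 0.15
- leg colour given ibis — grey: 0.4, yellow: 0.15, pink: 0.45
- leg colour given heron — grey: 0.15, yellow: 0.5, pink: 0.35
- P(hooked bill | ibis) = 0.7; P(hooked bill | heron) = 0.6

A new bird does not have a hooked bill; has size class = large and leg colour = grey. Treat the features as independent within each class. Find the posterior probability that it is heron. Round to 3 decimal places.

0.545

ibis: 0.2 × 0.25 × 0.4 × (1−0.7) = 0.006
heron: 0.8 × 0.15 × 0.15 × (1−0.6) = 0.0072
P(heron | x) = 0.0072 / 0.0132 ≈ 0.545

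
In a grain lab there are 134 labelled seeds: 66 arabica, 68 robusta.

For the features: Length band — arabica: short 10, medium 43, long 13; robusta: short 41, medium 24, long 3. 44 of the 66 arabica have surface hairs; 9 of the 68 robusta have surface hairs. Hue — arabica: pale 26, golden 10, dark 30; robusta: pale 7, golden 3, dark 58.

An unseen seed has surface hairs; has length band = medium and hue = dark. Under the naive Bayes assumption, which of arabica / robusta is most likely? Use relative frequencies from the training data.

arabica

arabica: (66/134) × (43/66) × (44/66) × (30/66) ≈ 0.0972411
robusta: (68/134) × (24/68) × (9/68) × (58/68) ≈ 0.020219
Highest score → arabica.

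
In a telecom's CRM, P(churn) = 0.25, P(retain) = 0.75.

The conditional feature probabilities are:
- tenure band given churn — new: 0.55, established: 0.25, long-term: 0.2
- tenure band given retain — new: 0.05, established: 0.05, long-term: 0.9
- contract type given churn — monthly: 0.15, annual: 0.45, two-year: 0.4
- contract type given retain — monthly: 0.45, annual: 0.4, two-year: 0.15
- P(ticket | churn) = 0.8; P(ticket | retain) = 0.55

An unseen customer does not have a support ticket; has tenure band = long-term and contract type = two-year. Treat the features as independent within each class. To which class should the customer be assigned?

retain

churn: 0.25 × 0.2 × 0.4 × (1−0.8) = 0.004
retain: 0.75 × 0.9 × 0.15 × (1−0.55) = 0.0455625
Highest score → retain.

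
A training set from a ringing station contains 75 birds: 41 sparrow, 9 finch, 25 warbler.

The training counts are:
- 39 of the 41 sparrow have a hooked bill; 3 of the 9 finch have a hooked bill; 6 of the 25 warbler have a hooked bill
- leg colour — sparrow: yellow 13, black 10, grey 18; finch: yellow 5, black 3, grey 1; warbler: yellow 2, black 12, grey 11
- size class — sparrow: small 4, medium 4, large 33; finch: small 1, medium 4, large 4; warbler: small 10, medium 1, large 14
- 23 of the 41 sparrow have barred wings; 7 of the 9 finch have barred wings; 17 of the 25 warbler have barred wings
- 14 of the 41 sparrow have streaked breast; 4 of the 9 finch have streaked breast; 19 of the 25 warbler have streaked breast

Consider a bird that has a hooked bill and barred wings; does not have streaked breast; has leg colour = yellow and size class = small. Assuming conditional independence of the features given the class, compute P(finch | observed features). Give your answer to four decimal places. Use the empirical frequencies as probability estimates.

sparrow: (41/75) × (39/41) × (13/41) × (4/41) × (23/41) × (27/41) ≈ 0.00594241
finch: (9/75) × (3/9) × (5/9) × (1/9) × (7/9) × (5/9) ≈ 0.00106691
warbler: (25/75) × (6/25) × (2/25) × (10/25) × (17/25) × (6/25) = 0.000417792
P(finch | x) = 0.00106691 / 0.007427112 ≈ 0.1437

0.1437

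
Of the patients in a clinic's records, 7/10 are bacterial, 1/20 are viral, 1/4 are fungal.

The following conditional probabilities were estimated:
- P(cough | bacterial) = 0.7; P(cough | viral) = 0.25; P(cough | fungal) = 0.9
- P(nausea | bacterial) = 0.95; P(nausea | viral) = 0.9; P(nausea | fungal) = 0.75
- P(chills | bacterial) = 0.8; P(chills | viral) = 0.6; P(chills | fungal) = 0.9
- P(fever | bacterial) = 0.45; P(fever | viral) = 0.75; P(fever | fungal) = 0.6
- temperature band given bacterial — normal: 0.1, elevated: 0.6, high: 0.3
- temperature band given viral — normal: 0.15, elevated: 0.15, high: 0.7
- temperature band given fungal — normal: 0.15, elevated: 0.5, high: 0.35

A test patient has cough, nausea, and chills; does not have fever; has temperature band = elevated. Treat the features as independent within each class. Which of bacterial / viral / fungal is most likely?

bacterial: 0.7 × 0.7 × 0.95 × 0.8 × (1−0.45) × 0.6 = 0.122892
viral: 0.05 × 0.25 × 0.9 × 0.6 × (1−0.75) × 0.15 = 0.000253125
fungal: 0.25 × 0.9 × 0.75 × 0.9 × (1−0.6) × 0.5 = 0.030375
Highest score → bacterial.

bacterial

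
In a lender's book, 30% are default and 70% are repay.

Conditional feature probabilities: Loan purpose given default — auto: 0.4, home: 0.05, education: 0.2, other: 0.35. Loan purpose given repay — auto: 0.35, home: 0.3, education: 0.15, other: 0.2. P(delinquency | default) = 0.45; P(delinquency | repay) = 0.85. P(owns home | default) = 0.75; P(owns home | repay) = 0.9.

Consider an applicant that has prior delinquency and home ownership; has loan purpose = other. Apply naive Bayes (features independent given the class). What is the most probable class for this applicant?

repay

default: 0.3 × 0.35 × 0.45 × 0.75 = 0.0354375
repay: 0.7 × 0.2 × 0.85 × 0.9 = 0.1071
Highest score → repay.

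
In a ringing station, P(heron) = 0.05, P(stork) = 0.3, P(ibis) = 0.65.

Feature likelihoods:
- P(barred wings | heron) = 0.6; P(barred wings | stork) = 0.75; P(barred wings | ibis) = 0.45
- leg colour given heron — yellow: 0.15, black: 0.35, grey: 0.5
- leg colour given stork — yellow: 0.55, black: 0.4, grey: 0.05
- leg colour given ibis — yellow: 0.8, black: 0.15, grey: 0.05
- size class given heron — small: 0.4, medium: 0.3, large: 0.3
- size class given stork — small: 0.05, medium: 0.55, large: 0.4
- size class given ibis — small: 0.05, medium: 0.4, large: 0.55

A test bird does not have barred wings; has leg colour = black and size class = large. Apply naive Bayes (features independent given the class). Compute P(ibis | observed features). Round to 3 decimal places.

0.677

heron: 0.05 × (1−0.6) × 0.35 × 0.3 = 0.0021
stork: 0.3 × (1−0.75) × 0.4 × 0.4 = 0.012
ibis: 0.65 × (1−0.45) × 0.15 × 0.55 = 0.02949375
P(ibis | x) = 0.02949375 / 0.04359375 ≈ 0.677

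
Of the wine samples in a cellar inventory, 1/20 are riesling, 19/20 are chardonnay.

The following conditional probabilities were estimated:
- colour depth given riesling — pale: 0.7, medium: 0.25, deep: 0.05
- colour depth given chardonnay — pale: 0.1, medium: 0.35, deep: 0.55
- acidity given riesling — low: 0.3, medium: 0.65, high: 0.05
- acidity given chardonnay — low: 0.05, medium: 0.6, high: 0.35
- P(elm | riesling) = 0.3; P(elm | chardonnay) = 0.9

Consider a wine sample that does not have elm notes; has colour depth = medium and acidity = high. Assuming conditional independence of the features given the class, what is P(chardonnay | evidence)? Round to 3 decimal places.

0.964

riesling: 0.05 × 0.25 × 0.05 × (1−0.3) = 0.0004375
chardonnay: 0.95 × 0.35 × 0.35 × (1−0.9) = 0.0116375
P(chardonnay | x) = 0.0116375 / 0.012075 ≈ 0.964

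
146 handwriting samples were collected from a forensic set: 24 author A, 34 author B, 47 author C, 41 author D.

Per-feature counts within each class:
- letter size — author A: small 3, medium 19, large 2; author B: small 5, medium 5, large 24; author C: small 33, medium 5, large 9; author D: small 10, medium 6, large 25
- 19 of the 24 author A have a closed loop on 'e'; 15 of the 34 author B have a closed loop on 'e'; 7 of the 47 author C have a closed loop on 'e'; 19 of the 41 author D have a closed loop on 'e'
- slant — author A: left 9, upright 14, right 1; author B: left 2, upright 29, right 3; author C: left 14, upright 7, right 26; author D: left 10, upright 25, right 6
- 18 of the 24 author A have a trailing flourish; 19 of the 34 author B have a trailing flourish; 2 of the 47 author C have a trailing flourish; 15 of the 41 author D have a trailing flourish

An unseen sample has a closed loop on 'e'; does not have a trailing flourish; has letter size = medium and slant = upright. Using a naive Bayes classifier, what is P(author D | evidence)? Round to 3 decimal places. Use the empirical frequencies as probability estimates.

author A: (24/146) × (19/24) × (19/24) × (14/24) × (6/24) ≈ 0.0150245
author B: (34/146) × (5/34) × (15/34) × (29/34) × (15/34) ≈ 0.0056854
author C: (47/146) × (5/47) × (7/47) × (7/47) × (45/47) ≈ 0.000727331
author D: (41/146) × (6/41) × (19/41) × (25/41) × (26/41) ≈ 0.007364
P(author D | x) = 0.007364 / 0.028801231 ≈ 0.256

0.256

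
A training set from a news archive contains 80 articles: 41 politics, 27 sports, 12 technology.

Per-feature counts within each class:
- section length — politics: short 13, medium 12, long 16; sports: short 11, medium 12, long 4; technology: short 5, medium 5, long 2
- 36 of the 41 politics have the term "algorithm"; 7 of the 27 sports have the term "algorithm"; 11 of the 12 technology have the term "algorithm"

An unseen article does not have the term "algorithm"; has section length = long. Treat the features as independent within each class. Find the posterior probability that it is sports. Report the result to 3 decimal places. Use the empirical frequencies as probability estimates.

politics: (41/80) × (16/41) × (5/41) ≈ 0.0243902
sports: (27/80) × (4/27) × (20/27) ≈ 0.037037
technology: (12/80) × (2/12) × (1/12) ≈ 0.00208333
P(sports | x) = 0.037037 / 0.06351053 ≈ 0.583

0.583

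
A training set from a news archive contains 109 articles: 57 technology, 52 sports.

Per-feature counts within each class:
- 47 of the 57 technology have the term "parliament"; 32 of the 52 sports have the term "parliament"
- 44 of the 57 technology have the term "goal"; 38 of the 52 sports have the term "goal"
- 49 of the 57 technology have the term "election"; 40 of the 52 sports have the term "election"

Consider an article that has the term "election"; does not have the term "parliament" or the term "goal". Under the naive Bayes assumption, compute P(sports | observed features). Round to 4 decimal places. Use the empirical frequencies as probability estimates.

technology: (57/109) × (10/57) × (13/57) × (49/57) ≈ 0.0179872
sports: (52/109) × (20/52) × (14/52) × (40/52) ≈ 0.0380001
P(sports | x) = 0.0380001 / 0.0559873 ≈ 0.6787

0.6787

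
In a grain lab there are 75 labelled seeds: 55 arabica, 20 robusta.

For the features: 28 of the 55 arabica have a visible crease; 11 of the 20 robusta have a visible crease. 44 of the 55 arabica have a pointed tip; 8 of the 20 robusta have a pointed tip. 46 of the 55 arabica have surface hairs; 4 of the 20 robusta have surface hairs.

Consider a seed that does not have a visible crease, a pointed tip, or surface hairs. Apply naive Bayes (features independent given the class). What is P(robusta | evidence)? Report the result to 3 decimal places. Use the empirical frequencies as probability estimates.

0.830

arabica: (55/75) × (27/55) × (11/55) × (9/55) ≈ 0.0117818
robusta: (20/75) × (9/20) × (12/20) × (16/20) = 0.0576
P(robusta | x) = 0.0576 / 0.0693818 ≈ 0.830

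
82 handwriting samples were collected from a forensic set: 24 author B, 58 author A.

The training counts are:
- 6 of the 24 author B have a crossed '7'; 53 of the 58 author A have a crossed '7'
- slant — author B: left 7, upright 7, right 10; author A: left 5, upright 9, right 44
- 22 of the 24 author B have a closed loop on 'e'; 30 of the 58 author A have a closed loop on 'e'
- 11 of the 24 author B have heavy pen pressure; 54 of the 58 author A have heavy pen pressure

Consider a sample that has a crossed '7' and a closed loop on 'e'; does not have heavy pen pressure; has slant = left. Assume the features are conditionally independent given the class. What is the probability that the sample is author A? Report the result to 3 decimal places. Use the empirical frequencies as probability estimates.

author B: (24/82) × (6/24) × (7/24) × (22/24) × (13/24) ≈ 0.0105966
author A: (58/82) × (53/58) × (5/58) × (30/58) × (4/58) ≈ 0.0019876
P(author A | x) = 0.0019876 / 0.0125842 ≈ 0.158

0.158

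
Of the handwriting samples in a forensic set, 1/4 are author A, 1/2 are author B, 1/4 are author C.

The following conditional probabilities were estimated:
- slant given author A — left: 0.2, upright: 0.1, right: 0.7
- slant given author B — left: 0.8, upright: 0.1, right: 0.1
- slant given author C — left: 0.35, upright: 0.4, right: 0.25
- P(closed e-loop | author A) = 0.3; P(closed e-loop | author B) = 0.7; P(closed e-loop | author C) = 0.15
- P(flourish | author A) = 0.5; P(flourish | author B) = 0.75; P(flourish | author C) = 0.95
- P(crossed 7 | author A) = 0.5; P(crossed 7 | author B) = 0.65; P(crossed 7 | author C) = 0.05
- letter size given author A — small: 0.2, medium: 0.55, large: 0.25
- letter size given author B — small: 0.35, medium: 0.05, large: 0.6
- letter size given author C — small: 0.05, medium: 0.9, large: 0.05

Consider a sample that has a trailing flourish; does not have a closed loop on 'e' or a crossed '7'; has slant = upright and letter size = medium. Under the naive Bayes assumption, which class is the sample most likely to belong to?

author A: 0.25 × 0.1 × (1−0.3) × 0.5 × (1−0.5) × 0.55 = 0.00240625
author B: 0.5 × 0.1 × (1−0.7) × 0.75 × (1−0.65) × 0.05 = 0.000196875
author C: 0.25 × 0.4 × (1−0.15) × 0.95 × (1−0.05) × 0.9 = 0.06904125
Highest score → author C.

author C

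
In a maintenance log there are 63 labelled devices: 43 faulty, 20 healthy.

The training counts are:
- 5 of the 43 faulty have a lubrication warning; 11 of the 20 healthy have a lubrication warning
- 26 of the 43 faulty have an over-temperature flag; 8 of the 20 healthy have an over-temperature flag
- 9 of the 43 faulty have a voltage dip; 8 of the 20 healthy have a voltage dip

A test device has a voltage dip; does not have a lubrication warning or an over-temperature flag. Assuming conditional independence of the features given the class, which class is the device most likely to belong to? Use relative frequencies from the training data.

faulty

faulty: (43/63) × (38/43) × (17/43) × (9/43) ≈ 0.0499111
healthy: (20/63) × (9/20) × (12/20) × (8/20) ≈ 0.0342857
Highest score → faulty.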